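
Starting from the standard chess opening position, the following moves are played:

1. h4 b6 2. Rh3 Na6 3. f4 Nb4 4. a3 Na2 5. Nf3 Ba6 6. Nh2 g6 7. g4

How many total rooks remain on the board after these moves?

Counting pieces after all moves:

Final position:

  a b c d e f g h
  ─────────────────
8│♜ · · ♛ ♚ ♝ ♞ ♜│8
7│♟ · ♟ ♟ ♟ ♟ · ♟│7
6│♝ ♟ · · · · ♟ ·│6
5│· · · · · · · ·│5
4│· · · · · ♙ ♙ ♙│4
3│♙ · · · · · · ♖│3
2│♞ ♙ ♙ ♙ ♙ · · ♘│2
1│♖ ♘ ♗ ♕ ♔ ♗ · ·│1
  ─────────────────
  a b c d e f g h


4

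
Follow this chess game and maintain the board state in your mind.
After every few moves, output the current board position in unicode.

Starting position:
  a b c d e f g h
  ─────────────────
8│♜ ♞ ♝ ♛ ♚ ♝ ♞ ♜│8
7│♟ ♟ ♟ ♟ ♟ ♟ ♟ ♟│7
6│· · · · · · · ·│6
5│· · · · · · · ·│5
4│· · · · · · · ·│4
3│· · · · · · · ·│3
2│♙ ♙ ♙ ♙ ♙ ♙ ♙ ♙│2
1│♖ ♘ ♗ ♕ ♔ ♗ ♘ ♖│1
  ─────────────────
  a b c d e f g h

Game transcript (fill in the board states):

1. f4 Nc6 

  a b c d e f g h
  ─────────────────
8│♜ · ♝ ♛ ♚ ♝ ♞ ♜│8
7│♟ ♟ ♟ ♟ ♟ ♟ ♟ ♟│7
6│· · ♞ · · · · ·│6
5│· · · · · · · ·│5
4│· · · · · ♙ · ·│4
3│· · · · · · · ·│3
2│♙ ♙ ♙ ♙ ♙ · ♙ ♙│2
1│♖ ♘ ♗ ♕ ♔ ♗ ♘ ♖│1
  ─────────────────
  a b c d e f g h

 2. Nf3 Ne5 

  a b c d e f g h
  ─────────────────
8│♜ · ♝ ♛ ♚ ♝ ♞ ♜│8
7│♟ ♟ ♟ ♟ ♟ ♟ ♟ ♟│7
6│· · · · · · · ·│6
5│· · · · ♞ · · ·│5
4│· · · · · ♙ · ·│4
3│· · · · · ♘ · ·│3
2│♙ ♙ ♙ ♙ ♙ · ♙ ♙│2
1│♖ ♘ ♗ ♕ ♔ ♗ · ♖│1
  ─────────────────
  a b c d e f g h

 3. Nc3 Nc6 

  a b c d e f g h
  ─────────────────
8│♜ · ♝ ♛ ♚ ♝ ♞ ♜│8
7│♟ ♟ ♟ ♟ ♟ ♟ ♟ ♟│7
6│· · ♞ · · · · ·│6
5│· · · · · · · ·│5
4│· · · · · ♙ · ·│4
3│· · ♘ · · ♘ · ·│3
2│♙ ♙ ♙ ♙ ♙ · ♙ ♙│2
1│♖ · ♗ ♕ ♔ ♗ · ♖│1
  ─────────────────
  a b c d e f g h

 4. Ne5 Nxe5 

  a b c d e f g h
  ─────────────────
8│♜ · ♝ ♛ ♚ ♝ ♞ ♜│8
7│♟ ♟ ♟ ♟ ♟ ♟ ♟ ♟│7
6│· · · · · · · ·│6
5│· · · · ♞ · · ·│5
4│· · · · · ♙ · ·│4
3│· · ♘ · · · · ·│3
2│♙ ♙ ♙ ♙ ♙ · ♙ ♙│2
1│♖ · ♗ ♕ ♔ ♗ · ♖│1
  ─────────────────
  a b c d e f g h

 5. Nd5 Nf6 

  a b c d e f g h
  ─────────────────
8│♜ · ♝ ♛ ♚ ♝ · ♜│8
7│♟ ♟ ♟ ♟ ♟ ♟ ♟ ♟│7
6│· · · · · ♞ · ·│6
5│· · · ♘ ♞ · · ·│5
4│· · · · · ♙ · ·│4
3│· · · · · · · ·│3
2│♙ ♙ ♙ ♙ ♙ · ♙ ♙│2
1│♖ · ♗ ♕ ♔ ♗ · ♖│1
  ─────────────────
  a b c d e f g h



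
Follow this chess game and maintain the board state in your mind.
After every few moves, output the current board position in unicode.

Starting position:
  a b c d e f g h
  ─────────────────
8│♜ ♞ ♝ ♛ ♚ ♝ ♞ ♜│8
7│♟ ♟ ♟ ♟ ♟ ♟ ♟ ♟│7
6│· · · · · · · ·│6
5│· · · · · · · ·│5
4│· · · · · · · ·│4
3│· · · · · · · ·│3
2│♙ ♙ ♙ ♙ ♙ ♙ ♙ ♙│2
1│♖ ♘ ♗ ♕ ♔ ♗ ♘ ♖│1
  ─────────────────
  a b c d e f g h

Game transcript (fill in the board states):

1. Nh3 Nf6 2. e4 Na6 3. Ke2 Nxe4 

  a b c d e f g h
  ─────────────────
8│♜ · ♝ ♛ ♚ ♝ · ♜│8
7│♟ ♟ ♟ ♟ ♟ ♟ ♟ ♟│7
6│♞ · · · · · · ·│6
5│· · · · · · · ·│5
4│· · · · ♞ · · ·│4
3│· · · · · · · ♘│3
2│♙ ♙ ♙ ♙ ♔ ♙ ♙ ♙│2
1│♖ ♘ ♗ ♕ · ♗ · ♖│1
  ─────────────────
  a b c d e f g h

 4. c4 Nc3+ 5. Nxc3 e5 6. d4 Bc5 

  a b c d e f g h
  ─────────────────
8│♜ · ♝ ♛ ♚ · · ♜│8
7│♟ ♟ ♟ ♟ · ♟ ♟ ♟│7
6│♞ · · · · · · ·│6
5│· · ♝ · ♟ · · ·│5
4│· · ♙ ♙ · · · ·│4
3│· · ♘ · · · · ♘│3
2│♙ ♙ · · ♔ ♙ ♙ ♙│2
1│♖ · ♗ ♕ · ♗ · ♖│1
  ─────────────────
  a b c d e f g h

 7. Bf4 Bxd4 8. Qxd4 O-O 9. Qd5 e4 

  a b c d e f g h
  ─────────────────
8│♜ · ♝ ♛ · ♜ ♚ ·│8
7│♟ ♟ ♟ ♟ · ♟ ♟ ♟│7
6│♞ · · · · · · ·│6
5│· · · ♕ · · · ·│5
4│· · ♙ · ♟ ♗ · ·│4
3│· · ♘ · · · · ♘│3
2│♙ ♙ · · ♔ ♙ ♙ ♙│2
1│♖ · · · · ♗ · ♖│1
  ─────────────────
  a b c d e f g h

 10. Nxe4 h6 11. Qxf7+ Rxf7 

  a b c d e f g h
  ─────────────────
8│♜ · ♝ ♛ · · ♚ ·│8
7│♟ ♟ ♟ ♟ · ♜ ♟ ·│7
6│♞ · · · · · · ♟│6
5│· · · · · · · ·│5
4│· · ♙ · ♘ ♗ · ·│4
3│· · · · · · · ♘│3
2│♙ ♙ · · ♔ ♙ ♙ ♙│2
1│♖ · · · · ♗ · ♖│1
  ─────────────────
  a b c d e f g h


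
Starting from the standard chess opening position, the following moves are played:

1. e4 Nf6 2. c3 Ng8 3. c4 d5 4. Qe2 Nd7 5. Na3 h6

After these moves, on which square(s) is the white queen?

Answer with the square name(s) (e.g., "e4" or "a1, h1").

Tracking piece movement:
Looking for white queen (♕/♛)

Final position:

  a b c d e f g h
  ─────────────────
8│♜ · ♝ ♛ ♚ ♝ ♞ ♜│8
7│♟ ♟ ♟ ♞ ♟ ♟ ♟ ·│7
6│· · · · · · · ♟│6
5│· · · ♟ · · · ·│5
4│· · ♙ · ♙ · · ·│4
3│♘ · · · · · · ·│3
2│♙ ♙ · ♙ ♕ ♙ ♙ ♙│2
1│♖ · ♗ · ♔ ♗ ♘ ♖│1
  ─────────────────
  a b c d e f g h


e2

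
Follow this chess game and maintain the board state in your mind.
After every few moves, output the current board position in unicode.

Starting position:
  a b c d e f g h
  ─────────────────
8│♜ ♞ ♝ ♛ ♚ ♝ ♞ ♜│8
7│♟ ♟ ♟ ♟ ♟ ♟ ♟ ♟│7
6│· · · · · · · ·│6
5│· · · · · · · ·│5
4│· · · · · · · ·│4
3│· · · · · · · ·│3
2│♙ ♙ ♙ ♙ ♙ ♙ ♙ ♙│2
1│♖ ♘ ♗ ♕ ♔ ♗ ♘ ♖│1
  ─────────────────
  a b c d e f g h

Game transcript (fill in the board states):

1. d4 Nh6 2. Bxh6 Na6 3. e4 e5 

  a b c d e f g h
  ─────────────────
8│♜ · ♝ ♛ ♚ ♝ · ♜│8
7│♟ ♟ ♟ ♟ · ♟ ♟ ♟│7
6│♞ · · · · · · ♗│6
5│· · · · ♟ · · ·│5
4│· · · ♙ ♙ · · ·│4
3│· · · · · · · ·│3
2│♙ ♙ ♙ · · ♙ ♙ ♙│2
1│♖ ♘ · ♕ ♔ ♗ ♘ ♖│1
  ─────────────────
  a b c d e f g h

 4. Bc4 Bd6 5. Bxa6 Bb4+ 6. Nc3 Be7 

  a b c d e f g h
  ─────────────────
8│♜ · ♝ ♛ ♚ · · ♜│8
7│♟ ♟ ♟ ♟ ♝ ♟ ♟ ♟│7
6│♗ · · · · · · ♗│6
5│· · · · ♟ · · ·│5
4│· · · ♙ ♙ · · ·│4
3│· · ♘ · · · · ·│3
2│♙ ♙ ♙ · · ♙ ♙ ♙│2
1│♖ · · ♕ ♔ · ♘ ♖│1
  ─────────────────
  a b c d e f g h

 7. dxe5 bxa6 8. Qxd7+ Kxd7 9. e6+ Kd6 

  a b c d e f g h
  ─────────────────
8│♜ · ♝ ♛ · · · ♜│8
7│♟ · ♟ · ♝ ♟ ♟ ♟│7
6│♟ · · ♚ ♙ · · ♗│6
5│· · · · · · · ·│5
4│· · · · ♙ · · ·│4
3│· · ♘ · · · · ·│3
2│♙ ♙ ♙ · · ♙ ♙ ♙│2
1│♖ · · · ♔ · ♘ ♖│1
  ─────────────────
  a b c d e f g h

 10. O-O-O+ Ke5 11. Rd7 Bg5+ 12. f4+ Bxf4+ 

  a b c d e f g h
  ─────────────────
8│♜ · ♝ ♛ · · · ♜│8
7│♟ · ♟ ♖ · ♟ ♟ ♟│7
6│♟ · · · ♙ · · ♗│6
5│· · · · ♚ · · ·│5
4│· · · · ♙ ♝ · ·│4
3│· · ♘ · · · · ·│3
2│♙ ♙ ♙ · · · ♙ ♙│2
1│· · ♔ · · · ♘ ♖│1
  ─────────────────
  a b c d e f g h



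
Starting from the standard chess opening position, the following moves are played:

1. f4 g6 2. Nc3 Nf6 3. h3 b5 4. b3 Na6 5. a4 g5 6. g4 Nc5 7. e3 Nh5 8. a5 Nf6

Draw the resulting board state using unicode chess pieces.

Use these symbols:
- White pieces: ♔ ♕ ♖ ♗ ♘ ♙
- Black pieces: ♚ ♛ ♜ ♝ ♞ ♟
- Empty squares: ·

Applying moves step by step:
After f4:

♜ ♞ ♝ ♛ ♚ ♝ ♞ ♜
♟ ♟ ♟ ♟ ♟ ♟ ♟ ♟
· · · · · · · ·
· · · · · · · ·
· · · · · ♙ · ·
· · · · · · · ·
♙ ♙ ♙ ♙ ♙ · ♙ ♙
♖ ♘ ♗ ♕ ♔ ♗ ♘ ♖


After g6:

♜ ♞ ♝ ♛ ♚ ♝ ♞ ♜
♟ ♟ ♟ ♟ ♟ ♟ · ♟
· · · · · · ♟ ·
· · · · · · · ·
· · · · · ♙ · ·
· · · · · · · ·
♙ ♙ ♙ ♙ ♙ · ♙ ♙
♖ ♘ ♗ ♕ ♔ ♗ ♘ ♖


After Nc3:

♜ ♞ ♝ ♛ ♚ ♝ ♞ ♜
♟ ♟ ♟ ♟ ♟ ♟ · ♟
· · · · · · ♟ ·
· · · · · · · ·
· · · · · ♙ · ·
· · ♘ · · · · ·
♙ ♙ ♙ ♙ ♙ · ♙ ♙
♖ · ♗ ♕ ♔ ♗ ♘ ♖


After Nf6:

♜ ♞ ♝ ♛ ♚ ♝ · ♜
♟ ♟ ♟ ♟ ♟ ♟ · ♟
· · · · · ♞ ♟ ·
· · · · · · · ·
· · · · · ♙ · ·
· · ♘ · · · · ·
♙ ♙ ♙ ♙ ♙ · ♙ ♙
♖ · ♗ ♕ ♔ ♗ ♘ ♖


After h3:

♜ ♞ ♝ ♛ ♚ ♝ · ♜
♟ ♟ ♟ ♟ ♟ ♟ · ♟
· · · · · ♞ ♟ ·
· · · · · · · ·
· · · · · ♙ · ·
· · ♘ · · · · ♙
♙ ♙ ♙ ♙ ♙ · ♙ ·
♖ · ♗ ♕ ♔ ♗ ♘ ♖


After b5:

♜ ♞ ♝ ♛ ♚ ♝ · ♜
♟ · ♟ ♟ ♟ ♟ · ♟
· · · · · ♞ ♟ ·
· ♟ · · · · · ·
· · · · · ♙ · ·
· · ♘ · · · · ♙
♙ ♙ ♙ ♙ ♙ · ♙ ·
♖ · ♗ ♕ ♔ ♗ ♘ ♖


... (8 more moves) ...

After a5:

♜ · ♝ ♛ ♚ ♝ · ♜
♟ · ♟ ♟ ♟ ♟ · ♟
· · · · · · · ·
♙ ♟ ♞ · · · ♟ ♞
· · · · · ♙ ♙ ·
· ♙ ♘ · ♙ · · ♙
· · ♙ ♙ · · · ·
♖ · ♗ ♕ ♔ ♗ ♘ ♖


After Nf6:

♜ · ♝ ♛ ♚ ♝ · ♜
♟ · ♟ ♟ ♟ ♟ · ♟
· · · · · ♞ · ·
♙ ♟ ♞ · · · ♟ ·
· · · · · ♙ ♙ ·
· ♙ ♘ · ♙ · · ♙
· · ♙ ♙ · · · ·
♖ · ♗ ♕ ♔ ♗ ♘ ♖



  a b c d e f g h
  ─────────────────
8│♜ · ♝ ♛ ♚ ♝ · ♜│8
7│♟ · ♟ ♟ ♟ ♟ · ♟│7
6│· · · · · ♞ · ·│6
5│♙ ♟ ♞ · · · ♟ ·│5
4│· · · · · ♙ ♙ ·│4
3│· ♙ ♘ · ♙ · · ♙│3
2│· · ♙ ♙ · · · ·│2
1│♖ · ♗ ♕ ♔ ♗ ♘ ♖│1
  ─────────────────
  a b c d e f g h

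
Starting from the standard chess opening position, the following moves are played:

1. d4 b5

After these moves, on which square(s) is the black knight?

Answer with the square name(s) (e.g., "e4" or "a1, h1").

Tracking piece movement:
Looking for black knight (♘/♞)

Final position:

  a b c d e f g h
  ─────────────────
8│♜ ♞ ♝ ♛ ♚ ♝ ♞ ♜│8
7│♟ · ♟ ♟ ♟ ♟ ♟ ♟│7
6│· · · · · · · ·│6
5│· ♟ · · · · · ·│5
4│· · · ♙ · · · ·│4
3│· · · · · · · ·│3
2│♙ ♙ ♙ · ♙ ♙ ♙ ♙│2
1│♖ ♘ ♗ ♕ ♔ ♗ ♘ ♖│1
  ─────────────────
  a b c d e f g h


b8, g8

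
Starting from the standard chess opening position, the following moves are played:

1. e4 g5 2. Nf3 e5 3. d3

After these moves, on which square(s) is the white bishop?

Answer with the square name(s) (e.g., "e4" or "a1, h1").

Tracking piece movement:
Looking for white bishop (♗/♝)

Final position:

  a b c d e f g h
  ─────────────────
8│♜ ♞ ♝ ♛ ♚ ♝ ♞ ♜│8
7│♟ ♟ ♟ ♟ · ♟ · ♟│7
6│· · · · · · · ·│6
5│· · · · ♟ · ♟ ·│5
4│· · · · ♙ · · ·│4
3│· · · ♙ · ♘ · ·│3
2│♙ ♙ ♙ · · ♙ ♙ ♙│2
1│♖ ♘ ♗ ♕ ♔ ♗ · ♖│1
  ─────────────────
  a b c d e f g h


c1, f1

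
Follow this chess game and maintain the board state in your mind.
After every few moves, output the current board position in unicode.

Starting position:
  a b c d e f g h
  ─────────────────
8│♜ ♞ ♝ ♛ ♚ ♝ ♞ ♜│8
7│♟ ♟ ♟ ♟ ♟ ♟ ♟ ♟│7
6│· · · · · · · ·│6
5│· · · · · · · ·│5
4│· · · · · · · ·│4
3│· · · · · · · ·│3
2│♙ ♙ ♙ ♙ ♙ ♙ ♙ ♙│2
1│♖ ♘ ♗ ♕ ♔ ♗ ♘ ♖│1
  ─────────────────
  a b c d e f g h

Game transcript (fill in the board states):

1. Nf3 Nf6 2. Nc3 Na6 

  a b c d e f g h
  ─────────────────
8│♜ · ♝ ♛ ♚ ♝ · ♜│8
7│♟ ♟ ♟ ♟ ♟ ♟ ♟ ♟│7
6│♞ · · · · ♞ · ·│6
5│· · · · · · · ·│5
4│· · · · · · · ·│4
3│· · ♘ · · ♘ · ·│3
2│♙ ♙ ♙ ♙ ♙ ♙ ♙ ♙│2
1│♖ · ♗ ♕ ♔ ♗ · ♖│1
  ─────────────────
  a b c d e f g h

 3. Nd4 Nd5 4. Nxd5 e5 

  a b c d e f g h
  ─────────────────
8│♜ · ♝ ♛ ♚ ♝ · ♜│8
7│♟ ♟ ♟ ♟ · ♟ ♟ ♟│7
6│♞ · · · · · · ·│6
5│· · · ♘ ♟ · · ·│5
4│· · · ♘ · · · ·│4
3│· · · · · · · ·│3
2│♙ ♙ ♙ ♙ ♙ ♙ ♙ ♙│2
1│♖ · ♗ ♕ ♔ ♗ · ♖│1
  ─────────────────
  a b c d e f g h

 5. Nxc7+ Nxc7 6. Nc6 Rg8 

  a b c d e f g h
  ─────────────────
8│♜ · ♝ ♛ ♚ ♝ ♜ ·│8
7│♟ ♟ ♞ ♟ · ♟ ♟ ♟│7
6│· · ♘ · · · · ·│6
5│· · · · ♟ · · ·│5
4│· · · · · · · ·│4
3│· · · · · · · ·│3
2│♙ ♙ ♙ ♙ ♙ ♙ ♙ ♙│2
1│♖ · ♗ ♕ ♔ ♗ · ♖│1
  ─────────────────
  a b c d e f g h



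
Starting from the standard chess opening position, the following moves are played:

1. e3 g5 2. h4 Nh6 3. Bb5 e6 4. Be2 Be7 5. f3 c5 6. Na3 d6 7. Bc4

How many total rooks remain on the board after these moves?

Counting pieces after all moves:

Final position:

  a b c d e f g h
  ─────────────────
8│♜ ♞ ♝ ♛ ♚ · · ♜│8
7│♟ ♟ · · ♝ ♟ · ♟│7
6│· · · ♟ ♟ · · ♞│6
5│· · ♟ · · · ♟ ·│5
4│· · ♗ · · · · ♙│4
3│♘ · · · ♙ ♙ · ·│3
2│♙ ♙ ♙ ♙ · · ♙ ·│2
1│♖ · ♗ ♕ ♔ · ♘ ♖│1
  ─────────────────
  a b c d e f g h


4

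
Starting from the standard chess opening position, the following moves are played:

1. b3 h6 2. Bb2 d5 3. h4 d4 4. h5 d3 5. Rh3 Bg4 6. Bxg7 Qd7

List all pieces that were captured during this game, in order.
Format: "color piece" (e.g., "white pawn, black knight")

Tracking captures:
  Bxg7: captured black pawn

black pawn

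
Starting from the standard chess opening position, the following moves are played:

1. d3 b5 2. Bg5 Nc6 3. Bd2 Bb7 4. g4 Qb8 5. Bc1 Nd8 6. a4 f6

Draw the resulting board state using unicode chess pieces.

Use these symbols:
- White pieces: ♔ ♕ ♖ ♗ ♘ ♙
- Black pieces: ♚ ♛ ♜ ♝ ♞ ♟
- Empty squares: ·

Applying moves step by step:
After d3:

♜ ♞ ♝ ♛ ♚ ♝ ♞ ♜
♟ ♟ ♟ ♟ ♟ ♟ ♟ ♟
· · · · · · · ·
· · · · · · · ·
· · · · · · · ·
· · · ♙ · · · ·
♙ ♙ ♙ · ♙ ♙ ♙ ♙
♖ ♘ ♗ ♕ ♔ ♗ ♘ ♖


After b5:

♜ ♞ ♝ ♛ ♚ ♝ ♞ ♜
♟ · ♟ ♟ ♟ ♟ ♟ ♟
· · · · · · · ·
· ♟ · · · · · ·
· · · · · · · ·
· · · ♙ · · · ·
♙ ♙ ♙ · ♙ ♙ ♙ ♙
♖ ♘ ♗ ♕ ♔ ♗ ♘ ♖


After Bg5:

♜ ♞ ♝ ♛ ♚ ♝ ♞ ♜
♟ · ♟ ♟ ♟ ♟ ♟ ♟
· · · · · · · ·
· ♟ · · · · ♗ ·
· · · · · · · ·
· · · ♙ · · · ·
♙ ♙ ♙ · ♙ ♙ ♙ ♙
♖ ♘ · ♕ ♔ ♗ ♘ ♖


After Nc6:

♜ · ♝ ♛ ♚ ♝ ♞ ♜
♟ · ♟ ♟ ♟ ♟ ♟ ♟
· · ♞ · · · · ·
· ♟ · · · · ♗ ·
· · · · · · · ·
· · · ♙ · · · ·
♙ ♙ ♙ · ♙ ♙ ♙ ♙
♖ ♘ · ♕ ♔ ♗ ♘ ♖


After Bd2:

♜ · ♝ ♛ ♚ ♝ ♞ ♜
♟ · ♟ ♟ ♟ ♟ ♟ ♟
· · ♞ · · · · ·
· ♟ · · · · · ·
· · · · · · · ·
· · · ♙ · · · ·
♙ ♙ ♙ ♗ ♙ ♙ ♙ ♙
♖ ♘ · ♕ ♔ ♗ ♘ ♖


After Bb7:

♜ · · ♛ ♚ ♝ ♞ ♜
♟ ♝ ♟ ♟ ♟ ♟ ♟ ♟
· · ♞ · · · · ·
· ♟ · · · · · ·
· · · · · · · ·
· · · ♙ · · · ·
♙ ♙ ♙ ♗ ♙ ♙ ♙ ♙
♖ ♘ · ♕ ♔ ♗ ♘ ♖


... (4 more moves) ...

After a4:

♜ ♛ · ♞ ♚ ♝ ♞ ♜
♟ ♝ ♟ ♟ ♟ ♟ ♟ ♟
· · · · · · · ·
· ♟ · · · · · ·
♙ · · · · · ♙ ·
· · · ♙ · · · ·
· ♙ ♙ · ♙ ♙ · ♙
♖ ♘ ♗ ♕ ♔ ♗ ♘ ♖


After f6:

♜ ♛ · ♞ ♚ ♝ ♞ ♜
♟ ♝ ♟ ♟ ♟ · ♟ ♟
· · · · · ♟ · ·
· ♟ · · · · · ·
♙ · · · · · ♙ ·
· · · ♙ · · · ·
· ♙ ♙ · ♙ ♙ · ♙
♖ ♘ ♗ ♕ ♔ ♗ ♘ ♖



  a b c d e f g h
  ─────────────────
8│♜ ♛ · ♞ ♚ ♝ ♞ ♜│8
7│♟ ♝ ♟ ♟ ♟ · ♟ ♟│7
6│· · · · · ♟ · ·│6
5│· ♟ · · · · · ·│5
4│♙ · · · · · ♙ ·│4
3│· · · ♙ · · · ·│3
2│· ♙ ♙ · ♙ ♙ · ♙│2
1│♖ ♘ ♗ ♕ ♔ ♗ ♘ ♖│1
  ─────────────────
  a b c d e f g h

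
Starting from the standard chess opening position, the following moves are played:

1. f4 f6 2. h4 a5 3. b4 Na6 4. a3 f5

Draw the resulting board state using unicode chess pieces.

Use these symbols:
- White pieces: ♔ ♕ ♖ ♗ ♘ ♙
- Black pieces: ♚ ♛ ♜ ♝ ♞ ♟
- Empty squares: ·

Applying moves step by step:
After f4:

♜ ♞ ♝ ♛ ♚ ♝ ♞ ♜
♟ ♟ ♟ ♟ ♟ ♟ ♟ ♟
· · · · · · · ·
· · · · · · · ·
· · · · · ♙ · ·
· · · · · · · ·
♙ ♙ ♙ ♙ ♙ · ♙ ♙
♖ ♘ ♗ ♕ ♔ ♗ ♘ ♖


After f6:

♜ ♞ ♝ ♛ ♚ ♝ ♞ ♜
♟ ♟ ♟ ♟ ♟ · ♟ ♟
· · · · · ♟ · ·
· · · · · · · ·
· · · · · ♙ · ·
· · · · · · · ·
♙ ♙ ♙ ♙ ♙ · ♙ ♙
♖ ♘ ♗ ♕ ♔ ♗ ♘ ♖


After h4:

♜ ♞ ♝ ♛ ♚ ♝ ♞ ♜
♟ ♟ ♟ ♟ ♟ · ♟ ♟
· · · · · ♟ · ·
· · · · · · · ·
· · · · · ♙ · ♙
· · · · · · · ·
♙ ♙ ♙ ♙ ♙ · ♙ ·
♖ ♘ ♗ ♕ ♔ ♗ ♘ ♖


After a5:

♜ ♞ ♝ ♛ ♚ ♝ ♞ ♜
· ♟ ♟ ♟ ♟ · ♟ ♟
· · · · · ♟ · ·
♟ · · · · · · ·
· · · · · ♙ · ♙
· · · · · · · ·
♙ ♙ ♙ ♙ ♙ · ♙ ·
♖ ♘ ♗ ♕ ♔ ♗ ♘ ♖


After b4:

♜ ♞ ♝ ♛ ♚ ♝ ♞ ♜
· ♟ ♟ ♟ ♟ · ♟ ♟
· · · · · ♟ · ·
♟ · · · · · · ·
· ♙ · · · ♙ · ♙
· · · · · · · ·
♙ · ♙ ♙ ♙ · ♙ ·
♖ ♘ ♗ ♕ ♔ ♗ ♘ ♖


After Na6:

♜ · ♝ ♛ ♚ ♝ ♞ ♜
· ♟ ♟ ♟ ♟ · ♟ ♟
♞ · · · · ♟ · ·
♟ · · · · · · ·
· ♙ · · · ♙ · ♙
· · · · · · · ·
♙ · ♙ ♙ ♙ · ♙ ·
♖ ♘ ♗ ♕ ♔ ♗ ♘ ♖


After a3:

♜ · ♝ ♛ ♚ ♝ ♞ ♜
· ♟ ♟ ♟ ♟ · ♟ ♟
♞ · · · · ♟ · ·
♟ · · · · · · ·
· ♙ · · · ♙ · ♙
♙ · · · · · · ·
· · ♙ ♙ ♙ · ♙ ·
♖ ♘ ♗ ♕ ♔ ♗ ♘ ♖


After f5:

♜ · ♝ ♛ ♚ ♝ ♞ ♜
· ♟ ♟ ♟ ♟ · ♟ ♟
♞ · · · · · · ·
♟ · · · · ♟ · ·
· ♙ · · · ♙ · ♙
♙ · · · · · · ·
· · ♙ ♙ ♙ · ♙ ·
♖ ♘ ♗ ♕ ♔ ♗ ♘ ♖



  a b c d e f g h
  ─────────────────
8│♜ · ♝ ♛ ♚ ♝ ♞ ♜│8
7│· ♟ ♟ ♟ ♟ · ♟ ♟│7
6│♞ · · · · · · ·│6
5│♟ · · · · ♟ · ·│5
4│· ♙ · · · ♙ · ♙│4
3│♙ · · · · · · ·│3
2│· · ♙ ♙ ♙ · ♙ ·│2
1│♖ ♘ ♗ ♕ ♔ ♗ ♘ ♖│1
  ─────────────────
  a b c d e f g h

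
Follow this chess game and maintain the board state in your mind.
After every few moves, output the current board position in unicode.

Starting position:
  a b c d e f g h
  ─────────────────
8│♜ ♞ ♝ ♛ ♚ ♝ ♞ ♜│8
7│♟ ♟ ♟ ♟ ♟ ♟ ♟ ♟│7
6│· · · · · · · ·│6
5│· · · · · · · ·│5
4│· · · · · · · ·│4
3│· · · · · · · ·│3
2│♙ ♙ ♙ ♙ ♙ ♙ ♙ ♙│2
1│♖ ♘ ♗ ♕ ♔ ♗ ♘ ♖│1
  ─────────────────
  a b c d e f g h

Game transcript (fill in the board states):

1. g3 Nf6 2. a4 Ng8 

  a b c d e f g h
  ─────────────────
8│♜ ♞ ♝ ♛ ♚ ♝ ♞ ♜│8
7│♟ ♟ ♟ ♟ ♟ ♟ ♟ ♟│7
6│· · · · · · · ·│6
5│· · · · · · · ·│5
4│♙ · · · · · · ·│4
3│· · · · · · ♙ ·│3
2│· ♙ ♙ ♙ ♙ ♙ · ♙│2
1│♖ ♘ ♗ ♕ ♔ ♗ ♘ ♖│1
  ─────────────────
  a b c d e f g h

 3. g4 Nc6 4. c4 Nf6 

  a b c d e f g h
  ─────────────────
8│♜ · ♝ ♛ ♚ ♝ · ♜│8
7│♟ ♟ ♟ ♟ ♟ ♟ ♟ ♟│7
6│· · ♞ · · ♞ · ·│6
5│· · · · · · · ·│5
4│♙ · ♙ · · · ♙ ·│4
3│· · · · · · · ·│3
2│· ♙ · ♙ ♙ ♙ · ♙│2
1│♖ ♘ ♗ ♕ ♔ ♗ ♘ ♖│1
  ─────────────────
  a b c d e f g h

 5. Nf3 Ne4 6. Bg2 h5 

  a b c d e f g h
  ─────────────────
8│♜ · ♝ ♛ ♚ ♝ · ♜│8
7│♟ ♟ ♟ ♟ ♟ ♟ ♟ ·│7
6│· · ♞ · · · · ·│6
5│· · · · · · · ♟│5
4│♙ · ♙ · ♞ · ♙ ·│4
3│· · · · · ♘ · ·│3
2│· ♙ · ♙ ♙ ♙ ♗ ♙│2
1│♖ ♘ ♗ ♕ ♔ · · ♖│1
  ─────────────────
  a b c d e f g h

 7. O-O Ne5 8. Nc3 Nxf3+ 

  a b c d e f g h
  ─────────────────
8│♜ · ♝ ♛ ♚ ♝ · ♜│8
7│♟ ♟ ♟ ♟ ♟ ♟ ♟ ·│7
6│· · · · · · · ·│6
5│· · · · · · · ♟│5
4│♙ · ♙ · ♞ · ♙ ·│4
3│· · ♘ · · ♞ · ·│3
2│· ♙ · ♙ ♙ ♙ ♗ ♙│2
1│♖ · ♗ ♕ · ♖ ♔ ·│1
  ─────────────────
  a b c d e f g h

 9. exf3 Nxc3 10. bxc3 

  a b c d e f g h
  ─────────────────
8│♜ · ♝ ♛ ♚ ♝ · ♜│8
7│♟ ♟ ♟ ♟ ♟ ♟ ♟ ·│7
6│· · · · · · · ·│6
5│· · · · · · · ♟│5
4│♙ · ♙ · · · ♙ ·│4
3│· · ♙ · · ♙ · ·│3
2│· · · ♙ · ♙ ♗ ♙│2
1│♖ · ♗ ♕ · ♖ ♔ ·│1
  ─────────────────
  a b c d e f g h


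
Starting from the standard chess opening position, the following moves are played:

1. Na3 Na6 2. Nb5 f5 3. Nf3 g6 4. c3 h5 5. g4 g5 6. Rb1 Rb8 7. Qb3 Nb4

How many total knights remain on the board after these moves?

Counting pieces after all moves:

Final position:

  a b c d e f g h
  ─────────────────
8│· ♜ ♝ ♛ ♚ ♝ ♞ ♜│8
7│♟ ♟ ♟ ♟ ♟ · · ·│7
6│· · · · · · · ·│6
5│· ♘ · · · ♟ ♟ ♟│5
4│· ♞ · · · · ♙ ·│4
3│· ♕ ♙ · · ♘ · ·│3
2│♙ ♙ · ♙ ♙ ♙ · ♙│2
1│· ♖ ♗ · ♔ ♗ · ♖│1
  ─────────────────
  a b c d e f g h


4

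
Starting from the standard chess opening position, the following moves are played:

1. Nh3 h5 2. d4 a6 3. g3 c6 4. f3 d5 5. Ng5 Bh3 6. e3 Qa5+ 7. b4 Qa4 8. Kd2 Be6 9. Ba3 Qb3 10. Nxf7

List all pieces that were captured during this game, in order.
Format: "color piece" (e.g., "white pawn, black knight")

Tracking captures:
  Nxf7: captured black pawn

black pawn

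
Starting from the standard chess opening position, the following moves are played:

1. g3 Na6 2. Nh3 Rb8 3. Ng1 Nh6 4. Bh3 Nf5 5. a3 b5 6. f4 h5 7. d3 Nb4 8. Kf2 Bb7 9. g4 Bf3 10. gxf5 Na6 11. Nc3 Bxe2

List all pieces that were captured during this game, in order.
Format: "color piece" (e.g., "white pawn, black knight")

Tracking captures:
  gxf5: captured black knight
  Bxe2: captured white pawn

black knight, white pawn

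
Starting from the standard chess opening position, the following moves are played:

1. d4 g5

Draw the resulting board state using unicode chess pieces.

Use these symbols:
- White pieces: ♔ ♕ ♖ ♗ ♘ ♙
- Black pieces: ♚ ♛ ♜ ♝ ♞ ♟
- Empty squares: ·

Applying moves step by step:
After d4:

♜ ♞ ♝ ♛ ♚ ♝ ♞ ♜
♟ ♟ ♟ ♟ ♟ ♟ ♟ ♟
· · · · · · · ·
· · · · · · · ·
· · · ♙ · · · ·
· · · · · · · ·
♙ ♙ ♙ · ♙ ♙ ♙ ♙
♖ ♘ ♗ ♕ ♔ ♗ ♘ ♖


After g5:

♜ ♞ ♝ ♛ ♚ ♝ ♞ ♜
♟ ♟ ♟ ♟ ♟ ♟ · ♟
· · · · · · · ·
· · · · · · ♟ ·
· · · ♙ · · · ·
· · · · · · · ·
♙ ♙ ♙ · ♙ ♙ ♙ ♙
♖ ♘ ♗ ♕ ♔ ♗ ♘ ♖



  a b c d e f g h
  ─────────────────
8│♜ ♞ ♝ ♛ ♚ ♝ ♞ ♜│8
7│♟ ♟ ♟ ♟ ♟ ♟ · ♟│7
6│· · · · · · · ·│6
5│· · · · · · ♟ ·│5
4│· · · ♙ · · · ·│4
3│· · · · · · · ·│3
2│♙ ♙ ♙ · ♙ ♙ ♙ ♙│2
1│♖ ♘ ♗ ♕ ♔ ♗ ♘ ♖│1
  ─────────────────
  a b c d e f g h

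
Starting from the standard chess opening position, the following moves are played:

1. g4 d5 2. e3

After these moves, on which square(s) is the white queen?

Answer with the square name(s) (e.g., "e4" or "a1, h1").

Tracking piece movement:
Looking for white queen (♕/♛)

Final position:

  a b c d e f g h
  ─────────────────
8│♜ ♞ ♝ ♛ ♚ ♝ ♞ ♜│8
7│♟ ♟ ♟ · ♟ ♟ ♟ ♟│7
6│· · · · · · · ·│6
5│· · · ♟ · · · ·│5
4│· · · · · · ♙ ·│4
3│· · · · ♙ · · ·│3
2│♙ ♙ ♙ ♙ · ♙ · ♙│2
1│♖ ♘ ♗ ♕ ♔ ♗ ♘ ♖│1
  ─────────────────
  a b c d e f g h


d1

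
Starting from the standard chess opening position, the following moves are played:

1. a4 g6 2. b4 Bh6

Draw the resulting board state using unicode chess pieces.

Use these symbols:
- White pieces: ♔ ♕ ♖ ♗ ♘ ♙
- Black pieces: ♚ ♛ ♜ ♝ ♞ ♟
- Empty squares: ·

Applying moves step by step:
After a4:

♜ ♞ ♝ ♛ ♚ ♝ ♞ ♜
♟ ♟ ♟ ♟ ♟ ♟ ♟ ♟
· · · · · · · ·
· · · · · · · ·
♙ · · · · · · ·
· · · · · · · ·
· ♙ ♙ ♙ ♙ ♙ ♙ ♙
♖ ♘ ♗ ♕ ♔ ♗ ♘ ♖


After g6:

♜ ♞ ♝ ♛ ♚ ♝ ♞ ♜
♟ ♟ ♟ ♟ ♟ ♟ · ♟
· · · · · · ♟ ·
· · · · · · · ·
♙ · · · · · · ·
· · · · · · · ·
· ♙ ♙ ♙ ♙ ♙ ♙ ♙
♖ ♘ ♗ ♕ ♔ ♗ ♘ ♖


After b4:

♜ ♞ ♝ ♛ ♚ ♝ ♞ ♜
♟ ♟ ♟ ♟ ♟ ♟ · ♟
· · · · · · ♟ ·
· · · · · · · ·
♙ ♙ · · · · · ·
· · · · · · · ·
· · ♙ ♙ ♙ ♙ ♙ ♙
♖ ♘ ♗ ♕ ♔ ♗ ♘ ♖


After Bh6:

♜ ♞ ♝ ♛ ♚ · ♞ ♜
♟ ♟ ♟ ♟ ♟ ♟ · ♟
· · · · · · ♟ ♝
· · · · · · · ·
♙ ♙ · · · · · ·
· · · · · · · ·
· · ♙ ♙ ♙ ♙ ♙ ♙
♖ ♘ ♗ ♕ ♔ ♗ ♘ ♖



  a b c d e f g h
  ─────────────────
8│♜ ♞ ♝ ♛ ♚ · ♞ ♜│8
7│♟ ♟ ♟ ♟ ♟ ♟ · ♟│7
6│· · · · · · ♟ ♝│6
5│· · · · · · · ·│5
4│♙ ♙ · · · · · ·│4
3│· · · · · · · ·│3
2│· · ♙ ♙ ♙ ♙ ♙ ♙│2
1│♖ ♘ ♗ ♕ ♔ ♗ ♘ ♖│1
  ─────────────────
  a b c d e f g h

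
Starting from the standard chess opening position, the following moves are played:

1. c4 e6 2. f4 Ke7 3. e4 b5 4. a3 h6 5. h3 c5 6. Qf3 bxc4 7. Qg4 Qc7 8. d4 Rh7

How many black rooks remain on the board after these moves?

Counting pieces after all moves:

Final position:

  a b c d e f g h
  ─────────────────
8│♜ ♞ ♝ · · ♝ ♞ ·│8
7│♟ · ♛ ♟ ♚ ♟ ♟ ♜│7
6│· · · · ♟ · · ♟│6
5│· · ♟ · · · · ·│5
4│· · ♟ ♙ ♙ ♙ ♕ ·│4
3│♙ · · · · · · ♙│3
2│· ♙ · · · · ♙ ·│2
1│♖ ♘ ♗ · ♔ ♗ ♘ ♖│1
  ─────────────────
  a b c d e f g h


2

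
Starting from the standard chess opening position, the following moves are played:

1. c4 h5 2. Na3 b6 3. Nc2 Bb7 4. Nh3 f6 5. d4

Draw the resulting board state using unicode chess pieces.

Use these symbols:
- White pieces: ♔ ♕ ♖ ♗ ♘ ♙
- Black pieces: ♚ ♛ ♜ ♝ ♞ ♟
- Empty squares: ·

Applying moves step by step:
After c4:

♜ ♞ ♝ ♛ ♚ ♝ ♞ ♜
♟ ♟ ♟ ♟ ♟ ♟ ♟ ♟
· · · · · · · ·
· · · · · · · ·
· · ♙ · · · · ·
· · · · · · · ·
♙ ♙ · ♙ ♙ ♙ ♙ ♙
♖ ♘ ♗ ♕ ♔ ♗ ♘ ♖


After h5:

♜ ♞ ♝ ♛ ♚ ♝ ♞ ♜
♟ ♟ ♟ ♟ ♟ ♟ ♟ ·
· · · · · · · ·
· · · · · · · ♟
· · ♙ · · · · ·
· · · · · · · ·
♙ ♙ · ♙ ♙ ♙ ♙ ♙
♖ ♘ ♗ ♕ ♔ ♗ ♘ ♖


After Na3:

♜ ♞ ♝ ♛ ♚ ♝ ♞ ♜
♟ ♟ ♟ ♟ ♟ ♟ ♟ ·
· · · · · · · ·
· · · · · · · ♟
· · ♙ · · · · ·
♘ · · · · · · ·
♙ ♙ · ♙ ♙ ♙ ♙ ♙
♖ · ♗ ♕ ♔ ♗ ♘ ♖


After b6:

♜ ♞ ♝ ♛ ♚ ♝ ♞ ♜
♟ · ♟ ♟ ♟ ♟ ♟ ·
· ♟ · · · · · ·
· · · · · · · ♟
· · ♙ · · · · ·
♘ · · · · · · ·
♙ ♙ · ♙ ♙ ♙ ♙ ♙
♖ · ♗ ♕ ♔ ♗ ♘ ♖


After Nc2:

♜ ♞ ♝ ♛ ♚ ♝ ♞ ♜
♟ · ♟ ♟ ♟ ♟ ♟ ·
· ♟ · · · · · ·
· · · · · · · ♟
· · ♙ · · · · ·
· · · · · · · ·
♙ ♙ ♘ ♙ ♙ ♙ ♙ ♙
♖ · ♗ ♕ ♔ ♗ ♘ ♖


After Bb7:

♜ ♞ · ♛ ♚ ♝ ♞ ♜
♟ ♝ ♟ ♟ ♟ ♟ ♟ ·
· ♟ · · · · · ·
· · · · · · · ♟
· · ♙ · · · · ·
· · · · · · · ·
♙ ♙ ♘ ♙ ♙ ♙ ♙ ♙
♖ · ♗ ♕ ♔ ♗ ♘ ♖


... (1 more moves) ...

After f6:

♜ ♞ · ♛ ♚ ♝ ♞ ♜
♟ ♝ ♟ ♟ ♟ · ♟ ·
· ♟ · · · ♟ · ·
· · · · · · · ♟
· · ♙ · · · · ·
· · · · · · · ♘
♙ ♙ ♘ ♙ ♙ ♙ ♙ ♙
♖ · ♗ ♕ ♔ ♗ · ♖


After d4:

♜ ♞ · ♛ ♚ ♝ ♞ ♜
♟ ♝ ♟ ♟ ♟ · ♟ ·
· ♟ · · · ♟ · ·
· · · · · · · ♟
· · ♙ ♙ · · · ·
· · · · · · · ♘
♙ ♙ ♘ · ♙ ♙ ♙ ♙
♖ · ♗ ♕ ♔ ♗ · ♖



  a b c d e f g h
  ─────────────────
8│♜ ♞ · ♛ ♚ ♝ ♞ ♜│8
7│♟ ♝ ♟ ♟ ♟ · ♟ ·│7
6│· ♟ · · · ♟ · ·│6
5│· · · · · · · ♟│5
4│· · ♙ ♙ · · · ·│4
3│· · · · · · · ♘│3
2│♙ ♙ ♘ · ♙ ♙ ♙ ♙│2
1│♖ · ♗ ♕ ♔ ♗ · ♖│1
  ─────────────────
  a b c d e f g h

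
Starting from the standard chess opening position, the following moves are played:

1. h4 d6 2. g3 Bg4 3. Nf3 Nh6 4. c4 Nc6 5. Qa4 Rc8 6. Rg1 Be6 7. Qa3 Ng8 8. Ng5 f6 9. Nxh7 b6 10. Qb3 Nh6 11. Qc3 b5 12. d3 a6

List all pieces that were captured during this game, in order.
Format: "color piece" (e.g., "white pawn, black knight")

Tracking captures:
  Nxh7: captured black pawn

black pawn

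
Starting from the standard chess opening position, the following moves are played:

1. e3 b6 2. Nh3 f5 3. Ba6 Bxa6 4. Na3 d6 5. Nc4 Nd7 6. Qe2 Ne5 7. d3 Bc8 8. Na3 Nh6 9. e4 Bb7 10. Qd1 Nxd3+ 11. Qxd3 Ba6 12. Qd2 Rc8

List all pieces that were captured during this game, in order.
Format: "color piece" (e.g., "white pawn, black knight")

Tracking captures:
  Bxa6: captured white bishop
  Nxd3+: captured white pawn
  Qxd3: captured black knight

white bishop, white pawn, black knight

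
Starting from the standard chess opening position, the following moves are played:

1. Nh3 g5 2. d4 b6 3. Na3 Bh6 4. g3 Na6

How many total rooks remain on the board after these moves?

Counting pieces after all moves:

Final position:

  a b c d e f g h
  ─────────────────
8│♜ · ♝ ♛ ♚ · ♞ ♜│8
7│♟ · ♟ ♟ ♟ ♟ · ♟│7
6│♞ ♟ · · · · · ♝│6
5│· · · · · · ♟ ·│5
4│· · · ♙ · · · ·│4
3│♘ · · · · · ♙ ♘│3
2│♙ ♙ ♙ · ♙ ♙ · ♙│2
1│♖ · ♗ ♕ ♔ ♗ · ♖│1
  ─────────────────
  a b c d e f g h


4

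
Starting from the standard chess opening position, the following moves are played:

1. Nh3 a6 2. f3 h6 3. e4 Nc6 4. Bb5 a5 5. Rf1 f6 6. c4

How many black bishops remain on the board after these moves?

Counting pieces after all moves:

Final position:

  a b c d e f g h
  ─────────────────
8│♜ · ♝ ♛ ♚ ♝ ♞ ♜│8
7│· ♟ ♟ ♟ ♟ · ♟ ·│7
6│· · ♞ · · ♟ · ♟│6
5│♟ ♗ · · · · · ·│5
4│· · ♙ · ♙ · · ·│4
3│· · · · · ♙ · ♘│3
2│♙ ♙ · ♙ · · ♙ ♙│2
1│♖ ♘ ♗ ♕ ♔ ♖ · ·│1
  ─────────────────
  a b c d e f g h


2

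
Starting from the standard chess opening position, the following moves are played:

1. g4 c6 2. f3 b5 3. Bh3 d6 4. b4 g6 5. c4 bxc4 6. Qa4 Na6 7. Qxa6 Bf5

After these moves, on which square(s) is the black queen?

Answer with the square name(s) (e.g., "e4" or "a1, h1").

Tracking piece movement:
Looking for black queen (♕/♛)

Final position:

  a b c d e f g h
  ─────────────────
8│♜ · · ♛ ♚ ♝ ♞ ♜│8
7│♟ · · · ♟ ♟ · ♟│7
6│♕ · ♟ ♟ · · ♟ ·│6
5│· · · · · ♝ · ·│5
4│· ♙ ♟ · · · ♙ ·│4
3│· · · · · ♙ · ♗│3
2│♙ · · ♙ ♙ · · ♙│2
1│♖ ♘ ♗ · ♔ · ♘ ♖│1
  ─────────────────
  a b c d e f g h


d8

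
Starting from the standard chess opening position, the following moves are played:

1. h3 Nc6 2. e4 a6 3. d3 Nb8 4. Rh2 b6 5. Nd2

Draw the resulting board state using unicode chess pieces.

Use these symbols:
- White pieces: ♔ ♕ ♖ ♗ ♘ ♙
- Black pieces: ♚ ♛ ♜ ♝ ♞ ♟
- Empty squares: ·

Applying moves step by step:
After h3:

♜ ♞ ♝ ♛ ♚ ♝ ♞ ♜
♟ ♟ ♟ ♟ ♟ ♟ ♟ ♟
· · · · · · · ·
· · · · · · · ·
· · · · · · · ·
· · · · · · · ♙
♙ ♙ ♙ ♙ ♙ ♙ ♙ ·
♖ ♘ ♗ ♕ ♔ ♗ ♘ ♖


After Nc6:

♜ · ♝ ♛ ♚ ♝ ♞ ♜
♟ ♟ ♟ ♟ ♟ ♟ ♟ ♟
· · ♞ · · · · ·
· · · · · · · ·
· · · · · · · ·
· · · · · · · ♙
♙ ♙ ♙ ♙ ♙ ♙ ♙ ·
♖ ♘ ♗ ♕ ♔ ♗ ♘ ♖


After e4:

♜ · ♝ ♛ ♚ ♝ ♞ ♜
♟ ♟ ♟ ♟ ♟ ♟ ♟ ♟
· · ♞ · · · · ·
· · · · · · · ·
· · · · ♙ · · ·
· · · · · · · ♙
♙ ♙ ♙ ♙ · ♙ ♙ ·
♖ ♘ ♗ ♕ ♔ ♗ ♘ ♖


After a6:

♜ · ♝ ♛ ♚ ♝ ♞ ♜
· ♟ ♟ ♟ ♟ ♟ ♟ ♟
♟ · ♞ · · · · ·
· · · · · · · ·
· · · · ♙ · · ·
· · · · · · · ♙
♙ ♙ ♙ ♙ · ♙ ♙ ·
♖ ♘ ♗ ♕ ♔ ♗ ♘ ♖


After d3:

♜ · ♝ ♛ ♚ ♝ ♞ ♜
· ♟ ♟ ♟ ♟ ♟ ♟ ♟
♟ · ♞ · · · · ·
· · · · · · · ·
· · · · ♙ · · ·
· · · ♙ · · · ♙
♙ ♙ ♙ · · ♙ ♙ ·
♖ ♘ ♗ ♕ ♔ ♗ ♘ ♖


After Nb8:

♜ ♞ ♝ ♛ ♚ ♝ ♞ ♜
· ♟ ♟ ♟ ♟ ♟ ♟ ♟
♟ · · · · · · ·
· · · · · · · ·
· · · · ♙ · · ·
· · · ♙ · · · ♙
♙ ♙ ♙ · · ♙ ♙ ·
♖ ♘ ♗ ♕ ♔ ♗ ♘ ♖


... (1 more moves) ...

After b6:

♜ ♞ ♝ ♛ ♚ ♝ ♞ ♜
· · ♟ ♟ ♟ ♟ ♟ ♟
♟ ♟ · · · · · ·
· · · · · · · ·
· · · · ♙ · · ·
· · · ♙ · · · ♙
♙ ♙ ♙ · · ♙ ♙ ♖
♖ ♘ ♗ ♕ ♔ ♗ ♘ ·


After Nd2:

♜ ♞ ♝ ♛ ♚ ♝ ♞ ♜
· · ♟ ♟ ♟ ♟ ♟ ♟
♟ ♟ · · · · · ·
· · · · · · · ·
· · · · ♙ · · ·
· · · ♙ · · · ♙
♙ ♙ ♙ ♘ · ♙ ♙ ♖
♖ · ♗ ♕ ♔ ♗ ♘ ·



  a b c d e f g h
  ─────────────────
8│♜ ♞ ♝ ♛ ♚ ♝ ♞ ♜│8
7│· · ♟ ♟ ♟ ♟ ♟ ♟│7
6│♟ ♟ · · · · · ·│6
5│· · · · · · · ·│5
4│· · · · ♙ · · ·│4
3│· · · ♙ · · · ♙│3
2│♙ ♙ ♙ ♘ · ♙ ♙ ♖│2
1│♖ · ♗ ♕ ♔ ♗ ♘ ·│1
  ─────────────────
  a b c d e f g h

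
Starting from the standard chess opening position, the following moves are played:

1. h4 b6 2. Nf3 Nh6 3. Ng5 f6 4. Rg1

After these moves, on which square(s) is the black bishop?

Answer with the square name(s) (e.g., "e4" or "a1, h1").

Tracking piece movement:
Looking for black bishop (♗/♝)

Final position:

  a b c d e f g h
  ─────────────────
8│♜ ♞ ♝ ♛ ♚ ♝ · ♜│8
7│♟ · ♟ ♟ ♟ · ♟ ♟│7
6│· ♟ · · · ♟ · ♞│6
5│· · · · · · ♘ ·│5
4│· · · · · · · ♙│4
3│· · · · · · · ·│3
2│♙ ♙ ♙ ♙ ♙ ♙ ♙ ·│2
1│♖ ♘ ♗ ♕ ♔ ♗ ♖ ·│1
  ─────────────────
  a b c d e f g h


c8, f8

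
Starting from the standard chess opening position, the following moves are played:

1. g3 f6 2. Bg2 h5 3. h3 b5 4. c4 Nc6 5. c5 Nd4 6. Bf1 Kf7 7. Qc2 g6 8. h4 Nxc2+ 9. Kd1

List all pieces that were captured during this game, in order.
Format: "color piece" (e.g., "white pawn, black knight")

Tracking captures:
  Nxc2+: captured white queen

white queen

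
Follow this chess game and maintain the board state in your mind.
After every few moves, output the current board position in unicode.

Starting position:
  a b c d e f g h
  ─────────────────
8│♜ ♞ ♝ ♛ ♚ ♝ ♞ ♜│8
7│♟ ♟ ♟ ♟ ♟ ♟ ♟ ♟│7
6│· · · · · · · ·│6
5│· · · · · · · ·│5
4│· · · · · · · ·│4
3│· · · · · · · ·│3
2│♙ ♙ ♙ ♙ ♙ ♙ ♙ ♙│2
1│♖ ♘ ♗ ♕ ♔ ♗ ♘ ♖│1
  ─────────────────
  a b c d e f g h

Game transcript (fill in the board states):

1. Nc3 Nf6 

  a b c d e f g h
  ─────────────────
8│♜ ♞ ♝ ♛ ♚ ♝ · ♜│8
7│♟ ♟ ♟ ♟ ♟ ♟ ♟ ♟│7
6│· · · · · ♞ · ·│6
5│· · · · · · · ·│5
4│· · · · · · · ·│4
3│· · ♘ · · · · ·│3
2│♙ ♙ ♙ ♙ ♙ ♙ ♙ ♙│2
1│♖ · ♗ ♕ ♔ ♗ ♘ ♖│1
  ─────────────────
  a b c d e f g h

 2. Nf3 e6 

  a b c d e f g h
  ─────────────────
8│♜ ♞ ♝ ♛ ♚ ♝ · ♜│8
7│♟ ♟ ♟ ♟ · ♟ ♟ ♟│7
6│· · · · ♟ ♞ · ·│6
5│· · · · · · · ·│5
4│· · · · · · · ·│4
3│· · ♘ · · ♘ · ·│3
2│♙ ♙ ♙ ♙ ♙ ♙ ♙ ♙│2
1│♖ · ♗ ♕ ♔ ♗ · ♖│1
  ─────────────────
  a b c d e f g h

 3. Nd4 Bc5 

  a b c d e f g h
  ─────────────────
8│♜ ♞ ♝ ♛ ♚ · · ♜│8
7│♟ ♟ ♟ ♟ · ♟ ♟ ♟│7
6│· · · · ♟ ♞ · ·│6
5│· · ♝ · · · · ·│5
4│· · · ♘ · · · ·│4
3│· · ♘ · · · · ·│3
2│♙ ♙ ♙ ♙ ♙ ♙ ♙ ♙│2
1│♖ · ♗ ♕ ♔ ♗ · ♖│1
  ─────────────────
  a b c d e f g h

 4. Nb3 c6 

  a b c d e f g h
  ─────────────────
8│♜ ♞ ♝ ♛ ♚ · · ♜│8
7│♟ ♟ · ♟ · ♟ ♟ ♟│7
6│· · ♟ · ♟ ♞ · ·│6
5│· · ♝ · · · · ·│5
4│· · · · · · · ·│4
3│· ♘ ♘ · · · · ·│3
2│♙ ♙ ♙ ♙ ♙ ♙ ♙ ♙│2
1│♖ · ♗ ♕ ♔ ♗ · ♖│1
  ─────────────────
  a b c d e f g h

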